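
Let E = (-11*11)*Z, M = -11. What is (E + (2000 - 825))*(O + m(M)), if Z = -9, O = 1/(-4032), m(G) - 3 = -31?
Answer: -31949851/504 ≈ -63393.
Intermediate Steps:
m(G) = -28 (m(G) = 3 - 31 = -28)
O = -1/4032 ≈ -0.00024802
E = 1089 (E = -11*11*(-9) = -121*(-9) = 1089)
(E + (2000 - 825))*(O + m(M)) = (1089 + (2000 - 825))*(-1/4032 - 28) = (1089 + 1175)*(-112897/4032) = 2264*(-112897/4032) = -31949851/504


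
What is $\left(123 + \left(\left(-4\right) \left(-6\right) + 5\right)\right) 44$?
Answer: $6688$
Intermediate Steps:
$\left(123 + \left(\left(-4\right) \left(-6\right) + 5\right)\right) 44 = \left(123 + \left(24 + 5\right)\right) 44 = \left(123 + 29\right) 44 = 152 \cdot 44 = 6688$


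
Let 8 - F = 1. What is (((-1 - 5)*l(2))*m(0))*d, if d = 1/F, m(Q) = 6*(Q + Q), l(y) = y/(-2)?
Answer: 0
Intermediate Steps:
F = 7 (F = 8 - 1*1 = 8 - 1 = 7)
l(y) = -y/2 (l(y) = y*(-1/2) = -y/2)
m(Q) = 12*Q (m(Q) = 6*(2*Q) = 12*Q)
d = 1/7 ≈ 0.14286
(((-1 - 5)*l(2))*m(0))*d = (((-1 - 5)*(-1/2*2))*(12*0))*(1/7) = (-6*(-1)*0)*(1/7) = (6*0)*(1/7) = 0*(1/7) = 0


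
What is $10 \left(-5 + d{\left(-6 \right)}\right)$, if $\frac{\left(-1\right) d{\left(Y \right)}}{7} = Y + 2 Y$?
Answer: $1210$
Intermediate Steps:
$d{\left(Y \right)} = - 21 Y$ ($d{\left(Y \right)} = - 7 \left(Y + 2 Y\right) = - 7 \cdot 3 Y = - 21 Y$)
$10 \left(-5 + d{\left(-6 \right)}\right) = 10 \left(-5 - -126\right) = 10 \left(-5 + 126\right) = 10 \cdot 121 = 1210$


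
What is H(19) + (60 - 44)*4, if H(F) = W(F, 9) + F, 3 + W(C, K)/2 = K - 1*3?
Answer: 89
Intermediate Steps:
W(C, K) = -12 + 2*K (W(C, K) = -6 + 2*(K - 1*3) = -6 + 2*(K - 3) = -6 + 2*(-3 + K) = -6 + (-6 + 2*K) = -12 + 2*K)
H(F) = 6 + F (H(F) = (-12 + 2*9) + F = (-12 + 18) + F = 6 + F)
H(19) + (60 - 44)*4 = (6 + 19) + (60 - 44)*4 = 25 + 16*4 = 25 + 64 = 89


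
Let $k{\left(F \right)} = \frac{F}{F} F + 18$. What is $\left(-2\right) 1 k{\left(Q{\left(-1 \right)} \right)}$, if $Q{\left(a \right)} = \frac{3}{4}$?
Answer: $- \frac{75}{2} \approx -37.5$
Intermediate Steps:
$Q{\left(a \right)} = \frac{3}{4}$ ($Q{\left(a \right)} = 3 \cdot \frac{1}{4} = \frac{3}{4}$)
$k{\left(F \right)} = 18 + F$ ($k{\left(F \right)} = 1 F + 18 = F + 18 = 18 + F$)
$\left(-2\right) 1 k{\left(Q{\left(-1 \right)} \right)} = \left(-2\right) 1 \left(18 + \frac{3}{4}\right) = \left(-2\right) \frac{75}{4} = - \frac{75}{2}$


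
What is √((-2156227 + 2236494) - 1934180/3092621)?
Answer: √767692059627048367/3092621 ≈ 283.31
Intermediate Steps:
√((-2156227 + 2236494) - 1934180/3092621) = √(80267 - 1934180*1/3092621) = √(80267 - 1934180/3092621) = √(248233475627/3092621) = √767692059627048367/3092621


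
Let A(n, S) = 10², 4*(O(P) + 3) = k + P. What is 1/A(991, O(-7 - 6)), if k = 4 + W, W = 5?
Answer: 1/100 ≈ 0.010000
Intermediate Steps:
k = 9 (k = 4 + 5 = 9)
O(P) = -¾ + P/4 (O(P) = -3 + (9 + P)/4 = -3 + (9/4 + P/4) = -¾ + P/4)
A(n, S) = 100
1/A(991, O(-7 - 6)) = 1/100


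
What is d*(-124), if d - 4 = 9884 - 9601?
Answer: -35588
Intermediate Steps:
d = 287 (d = 4 + (9884 - 9601) = 4 + 283 = 287)
d*(-124) = 287*(-124) = -35588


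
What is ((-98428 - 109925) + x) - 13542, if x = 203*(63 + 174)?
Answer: -173784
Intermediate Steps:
x = 48111 (x = 203*237 = 48111)
((-98428 - 109925) + x) - 13542 = ((-98428 - 109925) + 48111) - 13542 = (-208353 + 48111) - 13542 = -160242 - 13542 = -173784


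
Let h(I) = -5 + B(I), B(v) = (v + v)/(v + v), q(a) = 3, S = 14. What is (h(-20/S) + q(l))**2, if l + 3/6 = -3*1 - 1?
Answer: 1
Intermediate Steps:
l = -9/2 (l = -1/2 + (-3*1 - 1) = -1/2 + (-3 - 1) = -1/2 - 4 = -9/2 ≈ -4.5000)
B(v) = 1 (B(v) = (2*v)/((2*v)) = (2*v)*(1/(2*v)) = 1)
h(I) = -4 (h(I) = -5 + 1 = -4)
(h(-20/S) + q(l))**2 = (-4 + 3)**2 = (-1)**2 = 1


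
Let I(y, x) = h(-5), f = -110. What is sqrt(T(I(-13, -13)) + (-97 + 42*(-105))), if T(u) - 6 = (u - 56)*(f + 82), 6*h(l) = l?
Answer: I*sqrt(26187)/3 ≈ 53.941*I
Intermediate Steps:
h(l) = l/6
I(y, x) = -5/6 (I(y, x) = (1/6)*(-5) = -5/6)
T(u) = 1574 - 28*u (T(u) = 6 + (u - 56)*(-110 + 82) = 6 + (-56 + u)*(-28) = 6 + (1568 - 28*u) = 1574 - 28*u)
sqrt(T(I(-13, -13)) + (-97 + 42*(-105))) = sqrt((1574 - 28*(-5/6)) + (-97 + 42*(-105))) = sqrt((1574 + 70/3) + (-97 - 4410)) = sqrt(4792/3 - 4507) = sqrt(-8729/3) = I*sqrt(26187)/3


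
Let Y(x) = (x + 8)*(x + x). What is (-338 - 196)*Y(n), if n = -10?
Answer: -21360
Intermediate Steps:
Y(x) = 2*x*(8 + x) (Y(x) = (8 + x)*(2*x) = 2*x*(8 + x))
(-338 - 196)*Y(n) = (-338 - 196)*(2*(-10)*(8 - 10)) = -1068*(-10)*(-2) = -534*40 = -21360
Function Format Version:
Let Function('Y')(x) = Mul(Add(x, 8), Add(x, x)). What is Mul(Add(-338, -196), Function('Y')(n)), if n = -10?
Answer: -21360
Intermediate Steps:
Function('Y')(x) = Mul(2, x, Add(8, x)) (Function('Y')(x) = Mul(Add(8, x), Mul(2, x)) = Mul(2, x, Add(8, x)))
Mul(Add(-338, -196), Function('Y')(n)) = Mul(Add(-338, -196), Mul(2, -10, Add(8, -10))) = Mul(-534, Mul(2, -10, -2)) = Mul(-534, 40) = -21360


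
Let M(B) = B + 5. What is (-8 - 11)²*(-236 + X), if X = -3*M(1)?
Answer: -91694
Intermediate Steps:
M(B) = 5 + B
X = -18 (X = -3*(5 + 1) = -3*6 = -18)
(-8 - 11)²*(-236 + X) = (-8 - 11)²*(-236 - 18) = (-19)²*(-254) = 361*(-254) = -91694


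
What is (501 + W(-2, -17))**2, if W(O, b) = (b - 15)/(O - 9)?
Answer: 30724849/121 ≈ 2.5392e+5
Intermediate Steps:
W(O, b) = (-15 + b)/(-9 + O)
(501 + W(-2, -17))**2 = (501 + (-15 - 17)/(-9 - 2))**2 = (501 - 32/(-11))**2 = (501 - 1/11*(-32))**2 = (501 + 32/11)**2 = (5543/11)**2 = 30724849/121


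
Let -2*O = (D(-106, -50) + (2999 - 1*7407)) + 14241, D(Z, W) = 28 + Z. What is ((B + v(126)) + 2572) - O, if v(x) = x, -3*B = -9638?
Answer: 64729/6 ≈ 10788.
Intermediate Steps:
B = 9638/3 (B = -1/3*(-9638) = 9638/3 ≈ 3212.7)
O = -9755/2 (O = -(((28 - 106) + (2999 - 1*7407)) + 14241)/2 = -((-78 + (2999 - 7407)) + 14241)/2 = -((-78 - 4408) + 14241)/2 = -(-4486 + 14241)/2 = -1/2*9755 = -9755/2 ≈ -4877.5)
((B + v(126)) + 2572) - O = ((9638/3 + 126) + 2572) - 1*(-9755/2) = (10016/3 + 2572) + 9755/2 = 17732/3 + 9755/2 = 64729/6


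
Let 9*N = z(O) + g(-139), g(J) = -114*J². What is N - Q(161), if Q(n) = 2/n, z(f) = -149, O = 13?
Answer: -354641641/1449 ≈ -2.4475e+5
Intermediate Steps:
N = -2202743/9 (N = (-149 - 114*(-139)²)/9 = (-149 - 114*19321)/9 = (-149 - 2202594)/9 = (⅑)*(-2202743) = -2202743/9 ≈ -2.4475e+5)
N - Q(161) = -2202743/9 - 2/161 = -354641641/1449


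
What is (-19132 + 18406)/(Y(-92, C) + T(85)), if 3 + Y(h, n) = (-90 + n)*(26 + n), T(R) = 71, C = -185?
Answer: -726/43793 ≈ -0.016578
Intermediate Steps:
Y(h, n) = -3 + (-90 + n)*(26 + n)
(-19132 + 18406)/(Y(-92, C) + T(85)) = (-19132 + 18406)/((-2343 + (-185)**2 - 64*(-185)) + 71) = -726/((-2343 + 34225 + 11840) + 71) = -726/(43722 + 71) = -726/43793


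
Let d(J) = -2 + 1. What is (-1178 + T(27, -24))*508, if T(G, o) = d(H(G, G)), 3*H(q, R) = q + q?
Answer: -598932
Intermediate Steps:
H(q, R) = 2*q/3 (H(q, R) = (q + q)/3 = (2*q)/3 = 2*q/3)
d(J) = -1
T(G, o) = -1
(-1178 + T(27, -24))*508 = (-1178 - 1)*508 = -1179*508 = -598932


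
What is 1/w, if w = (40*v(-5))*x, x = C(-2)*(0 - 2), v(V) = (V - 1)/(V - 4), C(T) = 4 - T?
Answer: -1/320 ≈ -0.0031250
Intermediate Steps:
v(V) = (-1 + V)/(-4 + V)
x = -12 (x = (4 - 1*(-2))*(0 - 2) = (4 + 2)*(-2) = 6*(-2) = -12)
w = -320 (w = (40*((-1 - 5)/(-4 - 5)))*(-12) = (40*(-6/(-9)))*(-12) = (40*(-⅑*(-6)))*(-12) = (40*(⅔))*(-12) = (80/3)*(-12) = -320)
1/w = 1/(-320) = -1/320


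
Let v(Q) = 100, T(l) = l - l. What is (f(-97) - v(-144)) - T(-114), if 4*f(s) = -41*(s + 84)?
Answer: 133/4 ≈ 33.250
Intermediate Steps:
T(l) = 0
f(s) = -861 - 41*s/4 (f(s) = (-41*(s + 84))/4 = (-41*(84 + s))/4 = (-3444 - 41*s)/4 = -861 - 41*s/4)
(f(-97) - v(-144)) - T(-114) = ((-861 - 41/4*(-97)) - 1*100) - 1*0 = ((-861 + 3977/4) - 100) + 0 = (533/4 - 100) + 0 = 133/4 + 0 = 133/4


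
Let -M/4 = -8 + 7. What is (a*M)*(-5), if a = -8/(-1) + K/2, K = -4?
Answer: -120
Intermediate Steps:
a = 6 (a = -8/(-1) - 4/2 = -8*(-1) - 4*1/2 = 8 - 2 = 6)
M = 4 (M = -4*(-8 + 7) = -4*(-1) = 4)
(a*M)*(-5) = (6*4)*(-5) = 24*(-5) = -120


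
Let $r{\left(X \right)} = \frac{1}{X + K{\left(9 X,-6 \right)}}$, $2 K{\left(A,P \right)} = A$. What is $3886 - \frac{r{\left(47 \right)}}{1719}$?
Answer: $\frac{3453577576}{888723} \approx 3886.0$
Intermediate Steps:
$K{\left(A,P \right)} = \frac{A}{2}$
$r{\left(X \right)} = \frac{2}{11 X}$ ($r{\left(X \right)} = \frac{1}{X + \frac{9 X}{2}} = \frac{1}{\frac{11}{2} X} = \frac{2}{11 X}$)
$3886 - \frac{r{\left(47 \right)}}{1719} = 3886 - \frac{\frac{2}{11} \cdot \frac{1}{47}}{1719} = 3886 - \frac{2}{11} \cdot \frac{1}{47} \cdot \frac{1}{1719} = 3886 - \frac{2}{517} \cdot \frac{1}{1719} = 3886 - \frac{2}{888723} = \frac{3453577576}{888723}$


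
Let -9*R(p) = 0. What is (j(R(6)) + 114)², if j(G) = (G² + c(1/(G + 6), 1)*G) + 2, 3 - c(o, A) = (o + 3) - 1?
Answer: 13456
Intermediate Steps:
c(o, A) = 1 - o (c(o, A) = 3 - ((o + 3) - 1) = 3 - ((3 + o) - 1) = 3 - (2 + o) = 3 + (-2 - o) = 1 - o)
R(p) = 0 (R(p) = -⅑*0 = 0)
j(G) = 2 + G² + G*(1 - 1/(6 + G)) (j(G) = (G² + (1 - 1/(G + 6))*G) + 2 = (G² + (1 - 1/(6 + G))*G) + 2 = (G² + G*(1 - 1/(6 + G))) + 2 = 2 + G² + G*(1 - 1/(6 + G)))
(j(R(6)) + 114)² = ((0*(5 + 0) + (2 + 0²)*(6 + 0))/(6 + 0) + 114)² = ((0*5 + (2 + 0)*6)/6 + 114)² = ((0 + 2*6)/6 + 114)² = ((0 + 12)/6 + 114)² = ((⅙)*12 + 114)² = (2 + 114)² = 116² = 13456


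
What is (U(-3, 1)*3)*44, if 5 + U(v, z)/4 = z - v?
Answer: -528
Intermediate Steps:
U(v, z) = -20 - 4*v + 4*z (U(v, z) = -20 + 4*(z - v) = -20 + (-4*v + 4*z) = -20 - 4*v + 4*z)
(U(-3, 1)*3)*44 = ((-20 - 4*(-3) + 4*1)*3)*44 = ((-20 + 12 + 4)*3)*44 = -4*3*44 = -12*44 = -528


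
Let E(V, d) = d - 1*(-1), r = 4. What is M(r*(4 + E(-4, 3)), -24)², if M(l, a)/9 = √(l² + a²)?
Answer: 129600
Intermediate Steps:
E(V, d) = 1 + d (E(V, d) = d + 1 = 1 + d)
M(l, a) = 9*√(a² + l²) (M(l, a) = 9*√(l² + a²) = 9*√(a² + l²))
M(r*(4 + E(-4, 3)), -24)² = (9*√((-24)² + (4*(4 + (1 + 3)))²))² = (9*√(576 + (4*(4 + 4))²))² = (9*√(576 + (4*8)²))² = (9*√(576 + 32²))² = (9*√(576 + 1024))² = (9*√1600)² = (9*40)² = 360² = 129600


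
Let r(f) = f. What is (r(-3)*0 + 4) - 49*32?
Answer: -1564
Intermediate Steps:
(r(-3)*0 + 4) - 49*32 = (-3*0 + 4) - 49*32 = (0 + 4) - 1568 = 4 - 1568 = -1564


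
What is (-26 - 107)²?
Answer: 17689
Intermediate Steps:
(-26 - 107)² = (-133)² = 17689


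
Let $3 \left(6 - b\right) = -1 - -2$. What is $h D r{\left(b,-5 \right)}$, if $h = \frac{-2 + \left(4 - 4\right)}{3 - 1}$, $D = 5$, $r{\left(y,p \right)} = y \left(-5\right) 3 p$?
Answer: $-2125$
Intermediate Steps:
$b = \frac{17}{3}$ ($b = 6 - \frac{-1 - -2}{3} = 6 - \frac{-1 + 2}{3} = 6 - \frac{1}{3} = \frac{17}{3} \approx 5.6667$)
$r{\left(y,p \right)} = - 15 p y$ ($r{\left(y,p \right)} = - 5 y 3 p = - 15 y p = - 15 p y$)
$h = -1$ ($h = \frac{-2 + \left(4 - 4\right)}{2} = \left(-2 + 0\right) \frac{1}{2} = \left(-2\right) \frac{1}{2} = -1$)
$h D r{\left(b,-5 \right)} = \left(-1\right) 5 \left(\left(-15\right) \left(-5\right) \frac{17}{3}\right) = \left(-5\right) 425 = -2125$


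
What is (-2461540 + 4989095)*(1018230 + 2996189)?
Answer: 10146664815545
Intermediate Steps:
(-2461540 + 4989095)*(1018230 + 2996189) = 2527555*4014419 = 10146664815545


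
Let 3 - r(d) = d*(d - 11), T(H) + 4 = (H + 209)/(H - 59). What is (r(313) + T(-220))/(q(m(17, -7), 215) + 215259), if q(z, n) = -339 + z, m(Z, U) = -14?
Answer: -13186511/29979387 ≈ -0.43985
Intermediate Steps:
T(H) = -4 + (209 + H)/(-59 + H) (T(H) = -4 + (H + 209)/(H - 59) = -4 + (209 + H)/(-59 + H))
r(d) = 3 - d*(-11 + d) (r(d) = 3 - d*(d - 11) = 3 - d*(-11 + d))
(r(313) + T(-220))/(q(m(17, -7), 215) + 215259) = ((3 - 1*313² + 11*313) + (445 - 3*(-220))/(-59 - 220))/((-339 - 14) + 215259) = ((3 - 1*97969 + 3443) + (445 + 660)/(-279))/(-353 + 215259) = ((3 - 97969 + 3443) - 1/279*1105)/214906 = (-94523 - 1105/279)*(1/214906) = -26373022/279*1/214906 = -13186511/29979387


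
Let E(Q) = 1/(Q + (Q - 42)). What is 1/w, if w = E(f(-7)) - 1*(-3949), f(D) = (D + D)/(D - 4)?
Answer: 434/1713855 ≈ 0.00025323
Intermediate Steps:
f(D) = 2*D/(-4 + D) (f(D) = (2*D)/(-4 + D) = 2*D/(-4 + D))
E(Q) = 1/(-42 + 2*Q) (E(Q) = 1/(Q + (-42 + Q)) = 1/(-42 + 2*Q))
w = 1713855/434 (w = 1/(2*(-21 + 2*(-7)/(-4 - 7))) - 1*(-3949) = 1/(2*(-21 + 2*(-7)/(-11))) + 3949 = 1/(2*(-21 + 2*(-7)*(-1/11))) + 3949 = 1/(2*(-21 + 14/11)) + 3949 = 1/(2*(-217/11)) + 3949 = (½)*(-11/217) + 3949 = -11/434 + 3949 = 1713855/434 ≈ 3949.0)
1/w = 1/(1713855/434) = 434/1713855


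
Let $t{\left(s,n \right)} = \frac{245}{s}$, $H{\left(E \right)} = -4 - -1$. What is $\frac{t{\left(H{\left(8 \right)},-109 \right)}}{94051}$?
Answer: $- \frac{245}{282153} \approx -0.00086832$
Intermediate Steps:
$H{\left(E \right)} = -3$ ($H{\left(E \right)} = -4 + 1 = -3$)
$\frac{t{\left(H{\left(8 \right)},-109 \right)}}{94051} = \frac{245 \frac{1}{-3}}{94051} = 245 \left(- \frac{1}{3}\right) \frac{1}{94051} = \left(- \frac{245}{3}\right) \frac{1}{94051} = - \frac{245}{282153}$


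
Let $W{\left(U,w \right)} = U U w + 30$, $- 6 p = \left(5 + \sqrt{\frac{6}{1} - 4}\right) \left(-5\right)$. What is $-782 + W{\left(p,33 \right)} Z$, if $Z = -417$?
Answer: $- \frac{1085243}{4} - \frac{191125 \sqrt{2}}{2} \approx -4.0646 \cdot 10^{5}$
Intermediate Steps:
$p = \frac{25}{6} + \frac{5 \sqrt{2}}{6}$ ($p = - \frac{\left(5 + \sqrt{\frac{6}{1} - 4}\right) \left(-5\right)}{6} = - \frac{\left(5 + \sqrt{6 \cdot 1 - 4}\right) \left(-5\right)}{6} = - \frac{\left(5 + \sqrt{6 - 4}\right) \left(-5\right)}{6} = - \frac{\left(5 + \sqrt{2}\right) \left(-5\right)}{6} = - \frac{-25 - 5 \sqrt{2}}{6} = \frac{25}{6} + \frac{5 \sqrt{2}}{6} \approx 5.3452$)
$W{\left(U,w \right)} = 30 + w U^{2}$ ($W{\left(U,w \right)} = U^{2} w + 30 = w U^{2} + 30 = 30 + w U^{2}$)
$-782 + W{\left(p,33 \right)} Z = -782 + \left(30 + 33 \left(\frac{25}{6} + \frac{5 \sqrt{2}}{6}\right)^{2}\right) \left(-417\right) = -782 - \left(12510 + 13761 \left(\frac{25}{6} + \frac{5 \sqrt{2}}{6}\right)^{2}\right) = -13292 - 13761 \left(\frac{25}{6} + \frac{5 \sqrt{2}}{6}\right)^{2}$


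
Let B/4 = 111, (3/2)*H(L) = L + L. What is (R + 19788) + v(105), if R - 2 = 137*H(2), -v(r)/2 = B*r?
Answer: -219254/3 ≈ -73085.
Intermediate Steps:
H(L) = 4*L/3 (H(L) = 2*(L + L)/3 = 2*(2*L)/3 = 4*L/3)
B = 444 (B = 4*111 = 444)
v(r) = -888*r
R = 1102/3 (R = 2 + 137*((4/3)*2) = 2 + 137*(8/3) = 2 + 1096/3 = 1102/3 ≈ 367.33)
(R + 19788) + v(105) = (1102/3 + 19788) - 888*105 = 60466/3 - 93240 = -219254/3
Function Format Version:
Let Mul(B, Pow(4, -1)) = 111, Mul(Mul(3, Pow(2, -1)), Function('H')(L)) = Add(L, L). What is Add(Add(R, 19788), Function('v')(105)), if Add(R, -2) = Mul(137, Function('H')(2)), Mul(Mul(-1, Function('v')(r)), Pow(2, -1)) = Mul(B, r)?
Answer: Rational(-219254, 3) ≈ -73085.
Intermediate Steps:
Function('H')(L) = Mul(Rational(4, 3), L) (Function('H')(L) = Mul(Rational(2, 3), Add(L, L)) = Mul(Rational(2, 3), Mul(2, L)) = Mul(Rational(4, 3), L))
B = 444 (B = Mul(4, 111) = 444)
Function('v')(r) = Mul(-888, r) (Function('v')(r) = Mul(-2, Mul(444, r)) = Mul(-888, r))
R = Rational(1102, 3) (R = Add(2, Mul(137, Mul(Rational(4, 3), 2))) = Add(2, Mul(137, Rational(8, 3))) = Add(2, Rational(1096, 3)) = Rational(1102, 3) ≈ 367.33)
Add(Add(R, 19788), Function('v')(105)) = Add(Add(Rational(1102, 3), 19788), Mul(-888, 105)) = Add(Rational(60466, 3), -93240) = Rational(-219254, 3)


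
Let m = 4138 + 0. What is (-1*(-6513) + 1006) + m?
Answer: 11657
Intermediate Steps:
m = 4138
(-1*(-6513) + 1006) + m = (-1*(-6513) + 1006) + 4138 = (6513 + 1006) + 4138 = 7519 + 4138 = 11657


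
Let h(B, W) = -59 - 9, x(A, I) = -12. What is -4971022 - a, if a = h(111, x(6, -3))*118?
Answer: -4962998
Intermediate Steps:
h(B, W) = -68
a = -8024 (a = -68*118 = -8024)
-4971022 - a = -4971022 - 1*(-8024) = -4971022 + 8024 = -4962998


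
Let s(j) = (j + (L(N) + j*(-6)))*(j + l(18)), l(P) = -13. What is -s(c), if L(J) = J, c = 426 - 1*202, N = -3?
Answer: 236953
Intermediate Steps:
c = 224 (c = 426 - 202 = 224)
s(j) = (-13 + j)*(-3 - 5*j) (s(j) = (j + (-3 + j*(-6)))*(j - 13) = (j + (-3 - 6*j))*(-13 + j) = (-3 - 5*j)*(-13 + j) = (-13 + j)*(-3 - 5*j))
-s(c) = -(39 - 5*224**2 + 62*224) = -(39 - 5*50176 + 13888) = -(39 - 250880 + 13888) = -1*(-236953) = 236953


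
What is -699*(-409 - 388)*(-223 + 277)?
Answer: 30083562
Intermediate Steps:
-699*(-409 - 388)*(-223 + 277) = -(-557103)*54 = -699*(-43038) = 30083562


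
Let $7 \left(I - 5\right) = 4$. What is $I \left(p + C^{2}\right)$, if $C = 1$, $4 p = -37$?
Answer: $- \frac{1287}{28} \approx -45.964$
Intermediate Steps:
$p = - \frac{37}{4}$ ($p = \frac{1}{4} \left(-37\right) = - \frac{37}{4} \approx -9.25$)
$I = \frac{39}{7}$ ($I = 5 + \frac{1}{7} \cdot 4 = 5 + \frac{4}{7} = \frac{39}{7} \approx 5.5714$)
$I \left(p + C^{2}\right) = \frac{39 \left(- \frac{37}{4} + 1^{2}\right)}{7} = \frac{39 \left(- \frac{37}{4} + 1\right)}{7} = \frac{39}{7} \left(- \frac{33}{4}\right) = - \frac{1287}{28}$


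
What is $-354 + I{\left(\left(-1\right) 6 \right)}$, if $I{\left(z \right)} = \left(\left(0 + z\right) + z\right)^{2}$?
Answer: $-210$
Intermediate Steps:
$I{\left(z \right)} = 4 z^{2}$ ($I{\left(z \right)} = \left(z + z\right)^{2} = \left(2 z\right)^{2} = 4 z^{2}$)
$-354 + I{\left(\left(-1\right) 6 \right)} = -354 + 4 \left(\left(-1\right) 6\right)^{2} = -354 + 4 \left(-6\right)^{2} = -354 + 4 \cdot 36 = -354 + 144 = -210$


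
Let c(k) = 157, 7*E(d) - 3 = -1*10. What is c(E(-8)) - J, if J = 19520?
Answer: -19363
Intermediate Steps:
E(d) = -1 (E(d) = 3/7 + (-1*10)/7 = 3/7 + (1/7)*(-10) = 3/7 - 10/7 = -1)
c(E(-8)) - J = 157 - 1*19520 = 157 - 19520 = -19363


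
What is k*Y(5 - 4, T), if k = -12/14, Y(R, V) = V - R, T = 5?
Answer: -24/7 ≈ -3.4286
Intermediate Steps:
k = -6/7 (k = -12*1/14 = -6/7 ≈ -0.85714)
k*Y(5 - 4, T) = -6*(5 - (5 - 4))/7 = -6*(5 - 1*1)/7 = -6*(5 - 1)/7 = -6/7*4 = -24/7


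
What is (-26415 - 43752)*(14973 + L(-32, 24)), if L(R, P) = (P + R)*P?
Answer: -1037138427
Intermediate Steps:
L(R, P) = P*(P + R)
(-26415 - 43752)*(14973 + L(-32, 24)) = (-26415 - 43752)*(14973 + 24*(24 - 32)) = -70167*(14973 + 24*(-8)) = -70167*(14973 - 192) = -70167*14781 = -1037138427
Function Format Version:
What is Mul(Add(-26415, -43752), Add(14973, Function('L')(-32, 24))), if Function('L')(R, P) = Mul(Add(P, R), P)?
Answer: -1037138427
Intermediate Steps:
Function('L')(R, P) = Mul(P, Add(P, R))
Mul(Add(-26415, -43752), Add(14973, Function('L')(-32, 24))) = Mul(Add(-26415, -43752), Add(14973, Mul(24, Add(24, -32)))) = Mul(-70167, Add(14973, Mul(24, -8))) = Mul(-70167, Add(14973, -192)) = Mul(-70167, 14781) = -1037138427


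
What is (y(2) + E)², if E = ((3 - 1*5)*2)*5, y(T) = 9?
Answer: 121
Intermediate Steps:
E = -20 (E = ((3 - 5)*2)*5 = -2*2*5 = -4*5 = -20)
(y(2) + E)² = (9 - 20)² = (-11)² = 121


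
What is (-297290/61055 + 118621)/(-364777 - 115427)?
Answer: -482807191/1954590348 ≈ -0.24701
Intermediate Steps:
(-297290/61055 + 118621)/(-364777 - 115427) = (-297290*1/61055 + 118621)/(-480204) = (-59458/12211 + 118621)*(-1/480204) = (1448421573/12211)*(-1/480204) = -482807191/1954590348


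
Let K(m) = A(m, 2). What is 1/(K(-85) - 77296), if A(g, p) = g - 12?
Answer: -1/77393 ≈ -1.2921e-5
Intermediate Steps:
A(g, p) = -12 + g
K(m) = -12 + m
1/(K(-85) - 77296) = 1/((-12 - 85) - 77296) = 1/(-97 - 77296) = 1/(-77393) = -1/77393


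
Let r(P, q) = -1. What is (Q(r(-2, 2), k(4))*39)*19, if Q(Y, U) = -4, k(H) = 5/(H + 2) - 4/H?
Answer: -2964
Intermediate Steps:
k(H) = -4/H + 5/(2 + H) (k(H) = 5/(2 + H) - 4/H = -4/H + 5/(2 + H))
(Q(r(-2, 2), k(4))*39)*19 = -4*39*19 = -156*19 = -2964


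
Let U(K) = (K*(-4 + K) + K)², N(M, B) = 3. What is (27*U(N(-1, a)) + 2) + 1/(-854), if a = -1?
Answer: 1707/854 ≈ 1.9988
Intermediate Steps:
U(K) = (K + K*(-4 + K))²
(27*U(N(-1, a)) + 2) + 1/(-854) = (27*(3²*(-3 + 3)²) + 2) + 1/(-854) = (27*(9*0²) + 2) - 1/854 = (27*(9*0) + 2) - 1/854 = (27*0 + 2) - 1/854 = (0 + 2) - 1/854 = 2 - 1/854 = 1707/854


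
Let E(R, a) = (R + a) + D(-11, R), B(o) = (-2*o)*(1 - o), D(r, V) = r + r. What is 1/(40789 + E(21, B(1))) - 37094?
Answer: -1512990071/40788 ≈ -37094.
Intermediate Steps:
D(r, V) = 2*r
B(o) = -2*o*(1 - o)
E(R, a) = -22 + R + a (E(R, a) = (R + a) + 2*(-11) = (R + a) - 22 = -22 + R + a)
1/(40789 + E(21, B(1))) - 37094 = 1/(40789 + (-22 + 21 + 2*1*(-1 + 1))) - 37094 = 1/(40789 + (-22 + 21 + 2*1*0)) - 37094 = 1/(40789 + (-22 + 21 + 0)) - 37094 = 1/(40789 - 1) - 37094 = 1/40788 - 37094 = -1512990071/40788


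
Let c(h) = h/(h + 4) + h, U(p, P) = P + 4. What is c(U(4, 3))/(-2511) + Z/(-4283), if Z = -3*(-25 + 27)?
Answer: -64682/39433581 ≈ -0.0016403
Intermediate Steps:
U(p, P) = 4 + P
Z = -6 (Z = -3*2 = -6)
c(h) = h + h/(4 + h) (c(h) = h/(4 + h) + h = h + h/(4 + h))
c(U(4, 3))/(-2511) + Z/(-4283) = ((4 + 3)*(5 + (4 + 3))/(4 + (4 + 3)))/(-2511) - 6/(-4283) = (7*(5 + 7)/(4 + 7))*(-1/2511) - 6*(-1/4283) = (7*12/11)*(-1/2511) + 6/4283 = (7*(1/11)*12)*(-1/2511) + 6/4283 = (84/11)*(-1/2511) + 6/4283 = -28/9207 + 6/4283 = -64682/39433581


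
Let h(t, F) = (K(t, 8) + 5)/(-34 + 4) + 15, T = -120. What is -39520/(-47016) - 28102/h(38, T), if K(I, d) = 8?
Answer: -4952504840/2568249 ≈ -1928.4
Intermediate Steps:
h(t, F) = 437/30 (h(t, F) = (8 + 5)/(-34 + 4) + 15 = 13/(-30) + 15 = 13*(-1/30) + 15 = -13/30 + 15 = 437/30)
-39520/(-47016) - 28102/h(38, T) = -39520/(-47016) - 28102/437/30 = -39520*(-1/47016) - 28102*30/437 = 4940/5877 - 843060/437 = -4952504840/2568249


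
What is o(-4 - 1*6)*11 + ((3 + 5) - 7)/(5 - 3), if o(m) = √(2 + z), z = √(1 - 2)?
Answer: ½ + 11*√(2 + I) ≈ 16.509 + 3.7792*I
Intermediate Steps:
z = I (z = √(-1) = I ≈ 1.0*I)
o(m) = √(2 + I)
o(-4 - 1*6)*11 + ((3 + 5) - 7)/(5 - 3) = √(2 + I)*11 + ((3 + 5) - 7)/(5 - 3) = 11*√(2 + I) + (8 - 7)/2 = 11*√(2 + I) + 1*(½) = 11*√(2 + I) + ½ = ½ + 11*√(2 + I)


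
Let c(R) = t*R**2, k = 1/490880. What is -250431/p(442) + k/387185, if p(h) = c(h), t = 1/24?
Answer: -21967965993077843/714060577609600 ≈ -30.765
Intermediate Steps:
t = 1/24 ≈ 0.041667
k = 1/490880 ≈ 2.0372e-6
c(R) = R**2/24
p(h) = h**2/24
-250431/p(442) + k/387185 = -250431/((1/24)*442**2) + (1/490880)/387185 = -250431/((1/24)*195364) + (1/490880)*(1/387185) = -250431/48841/6 + 1/190061372800 = -250431*6/48841 + 1/190061372800 = -1502586/48841 + 1/190061372800 = -21967965993077843/714060577609600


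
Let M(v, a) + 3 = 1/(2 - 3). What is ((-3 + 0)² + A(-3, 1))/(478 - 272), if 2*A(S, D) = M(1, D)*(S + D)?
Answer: 13/206 ≈ 0.063107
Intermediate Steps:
M(v, a) = -4 (M(v, a) = -3 + 1/(2 - 3) = -3 + 1/(-1) = -3 - 1 = -4)
A(S, D) = -2*D - 2*S (A(S, D) = (-4*(S + D))/2 = (-4*(D + S))/2 = (-4*D - 4*S)/2 = -2*D - 2*S)
((-3 + 0)² + A(-3, 1))/(478 - 272) = ((-3 + 0)² + (-2*1 - 2*(-3)))/(478 - 272) = ((-3)² + (-2 + 6))/206 = (9 + 4)*(1/206) = 13*(1/206) = 13/206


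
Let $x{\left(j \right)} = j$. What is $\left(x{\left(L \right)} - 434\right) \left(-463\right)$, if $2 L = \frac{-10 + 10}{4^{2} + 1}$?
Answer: $200942$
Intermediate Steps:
$L = 0$ ($L = \frac{\left(-10 + 10\right) \frac{1}{4^{2} + 1}}{2} = \frac{0 \frac{1}{16 + 1}}{2} = \frac{0 \cdot \frac{1}{17}}{2} = \frac{1}{2} \cdot 0 = 0$)
$\left(x{\left(L \right)} - 434\right) \left(-463\right) = \left(0 - 434\right) \left(-463\right) = \left(-434\right) \left(-463\right) = 200942$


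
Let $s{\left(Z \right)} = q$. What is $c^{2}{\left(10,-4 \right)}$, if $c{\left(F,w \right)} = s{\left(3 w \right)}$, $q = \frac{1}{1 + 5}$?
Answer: $\frac{1}{36} \approx 0.027778$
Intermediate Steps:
$q = \frac{1}{6} \approx 0.16667$
$s{\left(Z \right)} = \frac{1}{6}$
$c{\left(F,w \right)} = \frac{1}{6}$
$c^{2}{\left(10,-4 \right)} = \left(\frac{1}{6}\right)^{2} = \frac{1}{36}$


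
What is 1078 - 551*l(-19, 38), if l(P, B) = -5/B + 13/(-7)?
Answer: 30433/14 ≈ 2173.8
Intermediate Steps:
l(P, B) = -13/7 - 5/B (l(P, B) = -5/B + 13*(-1/7) = -5/B - 13/7 = -13/7 - 5/B)
1078 - 551*l(-19, 38) = 1078 - 551*(-13/7 - 5/38) = 1078 - 551*(-529/266) = 1078 + 15341/14 = 30433/14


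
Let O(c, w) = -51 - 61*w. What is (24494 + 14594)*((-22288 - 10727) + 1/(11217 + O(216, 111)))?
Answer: -5671704917312/4395 ≈ -1.2905e+9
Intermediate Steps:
(24494 + 14594)*((-22288 - 10727) + 1/(11217 + O(216, 111))) = (24494 + 14594)*((-22288 - 10727) + 1/(11217 + (-51 - 61*111))) = 39088*(-33015 + 1/(11217 + (-51 - 6771))) = 39088*(-33015 + 1/(11217 - 6822)) = 39088*(-33015 + 1/4395) = 39088*(-145100924/4395) = -5671704917312/4395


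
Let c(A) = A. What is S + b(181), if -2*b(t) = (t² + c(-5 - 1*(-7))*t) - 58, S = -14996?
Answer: -63057/2 ≈ -31529.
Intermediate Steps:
b(t) = 29 - t - t²/2 (b(t) = -((t² + (-5 - 1*(-7))*t) - 58)/2 = -((t² + (-5 + 7)*t) - 58)/2 = -((t² + 2*t) - 58)/2 = -(-58 + t² + 2*t)/2 = 29 - t - t²/2)
S + b(181) = -14996 + (29 - 1*181 - ½*181²) = -14996 + (29 - 181 - ½*32761) = -14996 + (29 - 181 - 32761/2) = -14996 - 33065/2 = -63057/2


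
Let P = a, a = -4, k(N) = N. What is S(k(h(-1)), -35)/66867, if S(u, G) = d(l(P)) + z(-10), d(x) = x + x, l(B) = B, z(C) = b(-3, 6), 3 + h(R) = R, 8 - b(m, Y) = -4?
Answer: 4/66867 ≈ 5.9820e-5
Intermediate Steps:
b(m, Y) = 12 (b(m, Y) = 8 - 1*(-4) = 8 + 4 = 12)
h(R) = -3 + R
z(C) = 12
P = -4
d(x) = 2*x
S(u, G) = 4 (S(u, G) = 2*(-4) + 12 = -8 + 12 = 4)
S(k(h(-1)), -35)/66867 = 4/66867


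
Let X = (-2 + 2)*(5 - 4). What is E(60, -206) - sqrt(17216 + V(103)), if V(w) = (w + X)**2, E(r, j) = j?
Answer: -206 - 5*sqrt(1113) ≈ -372.81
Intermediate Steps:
X = 0 (X = 0*1 = 0)
V(w) = w**2 (V(w) = (w + 0)**2 = w**2)
E(60, -206) - sqrt(17216 + V(103)) = -206 - sqrt(17216 + 103**2) = -206 - sqrt(17216 + 10609) = -206 - sqrt(27825) = -206 - 5*sqrt(1113)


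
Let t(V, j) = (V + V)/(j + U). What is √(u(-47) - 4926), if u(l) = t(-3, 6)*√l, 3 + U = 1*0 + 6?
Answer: √(-44334 - 6*I*√47)/3 ≈ 0.03256 - 70.185*I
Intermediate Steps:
U = 3 (U = -3 + (1*0 + 6) = -3 + (0 + 6) = -3 + 6 = 3)
t(V, j) = 2*V/(3 + j) (t(V, j) = (V + V)/(j + 3) = (2*V)/(3 + j) = 2*V/(3 + j))
u(l) = -2*√l/3 (u(l) = (2*(-3)/(3 + 6))*√l = (2*(-3)/9)*√l = (2*(-3)*(⅑))*√l = -2*√l/3)
√(u(-47) - 4926) = √(-2*I*√47/3 - 4926) = √(-4926 - 2*I*√47/3)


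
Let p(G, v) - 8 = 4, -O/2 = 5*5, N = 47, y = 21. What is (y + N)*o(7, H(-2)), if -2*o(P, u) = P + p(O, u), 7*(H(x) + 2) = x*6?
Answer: -646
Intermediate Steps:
O = -50 (O = -10*5 = -2*25 = -50)
p(G, v) = 12 (p(G, v) = 8 + 4 = 12)
H(x) = -2 + 6*x/7 (H(x) = -2 + (x*6)/7 = -2 + (6*x)/7 = -2 + 6*x/7)
o(P, u) = -6 - P/2 (o(P, u) = -(P + 12)/2 = -(12 + P)/2 = -6 - P/2)
(y + N)*o(7, H(-2)) = (21 + 47)*(-6 - ½*7) = 68*(-6 - 7/2) = 68*(-19/2) = -646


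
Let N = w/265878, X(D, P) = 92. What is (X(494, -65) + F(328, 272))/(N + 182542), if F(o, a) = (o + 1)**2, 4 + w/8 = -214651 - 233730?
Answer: 14401680687/24265157398 ≈ 0.59351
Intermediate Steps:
w = -3587080 (w = -32 + 8*(-214651 - 233730) = -32 + 8*(-448381) = -32 - 3587048 = -3587080)
F(o, a) = (1 + o)**2
N = -1793540/132939 (N = -3587080/265878 = -3587080*1/265878 = -1793540/132939 ≈ -13.491)
(X(494, -65) + F(328, 272))/(N + 182542) = (92 + (1 + 328)**2)/(-1793540/132939 + 182542) = (92 + 329**2)/(24265157398/132939) = (92 + 108241)*(132939/24265157398) = 108333*(132939/24265157398) = 14401680687/24265157398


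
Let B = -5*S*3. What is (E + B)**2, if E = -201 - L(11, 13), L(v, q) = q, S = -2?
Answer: 33856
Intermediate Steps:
B = 30 (B = -5*(-2)*3 = 10*3 = 30)
E = -214 (E = -201 - 1*13 = -201 - 13 = -214)
(E + B)**2 = (-214 + 30)**2 = (-184)**2 = 33856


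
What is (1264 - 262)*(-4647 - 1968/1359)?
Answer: -703319498/151 ≈ -4.6577e+6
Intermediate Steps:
(1264 - 262)*(-4647 - 1968/1359) = 1002*(-4647 - 1968*1/1359) = 1002*(-4647 - 656/453) = 1002*(-2105747/453) = -703319498/151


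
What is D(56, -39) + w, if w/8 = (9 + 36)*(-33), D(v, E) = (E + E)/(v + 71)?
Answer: -1508838/127 ≈ -11881.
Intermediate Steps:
D(v, E) = 2*E/(71 + v) (D(v, E) = (2*E)/(71 + v) = 2*E/(71 + v))
w = -11880 (w = 8*((9 + 36)*(-33)) = 8*(45*(-33)) = 8*(-1485) = -11880)
D(56, -39) + w = 2*(-39)/(71 + 56) - 11880 = 2*(-39)/127 - 11880 = 2*(-39)*(1/127) - 11880 = -78/127 - 11880 = -1508838/127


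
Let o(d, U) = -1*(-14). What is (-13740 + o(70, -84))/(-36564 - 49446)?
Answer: 6863/43005 ≈ 0.15959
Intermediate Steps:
o(d, U) = 14
(-13740 + o(70, -84))/(-36564 - 49446) = (-13740 + 14)/(-36564 - 49446) = -13726/(-86010) = -13726*(-1/86010) = 6863/43005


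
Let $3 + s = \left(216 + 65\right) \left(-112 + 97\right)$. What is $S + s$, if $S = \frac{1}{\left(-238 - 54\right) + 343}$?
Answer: $- \frac{215117}{51} \approx -4218.0$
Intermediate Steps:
$s = -4218$ ($s = -3 + \left(216 + 65\right) \left(-112 + 97\right) = -3 + 281 \left(-15\right) = -3 - 4215 = -4218$)
$S = \frac{1}{51}$ ($S = \frac{1}{\left(-238 - 54\right) + 343} = \frac{1}{-292 + 343} = \frac{1}{51} \approx 0.019608$)
$S + s = \frac{1}{51} - 4218 = - \frac{215117}{51}$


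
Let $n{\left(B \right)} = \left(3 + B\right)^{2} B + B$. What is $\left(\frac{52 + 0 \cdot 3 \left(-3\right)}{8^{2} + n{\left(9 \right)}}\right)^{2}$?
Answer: $\frac{2704}{1874161} \approx 0.0014428$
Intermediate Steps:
$n{\left(B \right)} = B + B \left(3 + B\right)^{2}$ ($n{\left(B \right)} = B \left(3 + B\right)^{2} + B = B + B \left(3 + B\right)^{2}$)
$\left(\frac{52 + 0 \cdot 3 \left(-3\right)}{8^{2} + n{\left(9 \right)}}\right)^{2} = \left(\frac{52 + 0 \cdot 3 \left(-3\right)}{8^{2} + 9 \left(1 + \left(3 + 9\right)^{2}\right)}\right)^{2} = \left(\frac{52 + 0 \left(-3\right)}{64 + 9 \left(1 + 12^{2}\right)}\right)^{2} = \left(\frac{52 + 0}{64 + 9 \left(1 + 144\right)}\right)^{2} = \left(\frac{52}{64 + 9 \cdot 145}\right)^{2} = \left(\frac{52}{64 + 1305}\right)^{2} = \left(\frac{52}{1369}\right)^{2} = \frac{2704}{1874161}$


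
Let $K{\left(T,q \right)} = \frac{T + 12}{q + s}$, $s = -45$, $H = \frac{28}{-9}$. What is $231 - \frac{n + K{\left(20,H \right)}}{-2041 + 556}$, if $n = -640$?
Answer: $\frac{148256747}{643005} \approx 230.57$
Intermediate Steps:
$H = - \frac{28}{9}$ ($H = 28 \left(- \frac{1}{9}\right) = - \frac{28}{9} \approx -3.1111$)
$K{\left(T,q \right)} = \frac{12 + T}{-45 + q}$ ($K{\left(T,q \right)} = \frac{T + 12}{q - 45} = \frac{12 + T}{-45 + q}$)
$231 - \frac{n + K{\left(20,H \right)}}{-2041 + 556} = 231 - \frac{-640 + \frac{12 + 20}{-45 - \frac{28}{9}}}{-2041 + 556} = 231 - \frac{-640 + \frac{1}{- \frac{433}{9}} \cdot 32}{-1485} = 231 - \left(-640 - \frac{288}{433}\right) \left(- \frac{1}{1485}\right) = 231 - \left(- \frac{277408}{433}\right) \left(- \frac{1}{1485}\right) = 231 - \frac{277408}{643005} = \frac{148256747}{643005}$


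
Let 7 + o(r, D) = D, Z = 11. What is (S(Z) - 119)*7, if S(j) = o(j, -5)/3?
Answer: -861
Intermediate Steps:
o(r, D) = -7 + D
S(j) = -4 (S(j) = (-7 - 5)/3 = -12*1/3 = -4)
(S(Z) - 119)*7 = (-4 - 119)*7 = -123*7 = -861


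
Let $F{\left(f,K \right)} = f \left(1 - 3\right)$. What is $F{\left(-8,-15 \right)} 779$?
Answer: $12464$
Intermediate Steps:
$F{\left(f,K \right)} = - 2 f$ ($F{\left(f,K \right)} = f \left(-2\right) = - 2 f$)
$F{\left(-8,-15 \right)} 779 = \left(-2\right) \left(-8\right) 779 = 16 \cdot 779 = 12464$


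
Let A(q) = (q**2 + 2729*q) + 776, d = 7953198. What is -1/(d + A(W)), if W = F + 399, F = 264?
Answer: -1/10202870 ≈ -9.8012e-8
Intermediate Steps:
W = 663 (W = 264 + 399 = 663)
A(q) = 776 + q**2 + 2729*q
-1/(d + A(W)) = -1/(7953198 + (776 + 663**2 + 2729*663)) = -1/(7953198 + (776 + 439569 + 1809327)) = -1/(7953198 + 2249672) = -1/10202870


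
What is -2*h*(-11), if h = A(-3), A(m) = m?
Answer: -66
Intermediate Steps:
h = -3
-2*h*(-11) = -2*(-3)*(-11) = 6*(-11) = -66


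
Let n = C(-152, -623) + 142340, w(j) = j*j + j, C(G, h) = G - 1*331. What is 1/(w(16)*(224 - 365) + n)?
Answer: 1/103505 ≈ 9.6614e-6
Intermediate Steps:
C(G, h) = -331 + G (C(G, h) = G - 331 = -331 + G)
w(j) = j + j**2 (w(j) = j**2 + j = j + j**2)
n = 141857 (n = (-331 - 152) + 142340 = -483 + 142340 = 141857)
1/(w(16)*(224 - 365) + n) = 1/((16*(1 + 16))*(224 - 365) + 141857) = 1/((16*17)*(-141) + 141857) = 1/(272*(-141) + 141857) = 1/(-38352 + 141857) = 1/103505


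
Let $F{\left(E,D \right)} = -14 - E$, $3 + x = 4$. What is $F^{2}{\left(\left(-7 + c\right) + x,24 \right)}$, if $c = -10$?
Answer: $4$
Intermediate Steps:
$x = 1$ ($x = -3 + 4 = 1$)
$F^{2}{\left(\left(-7 + c\right) + x,24 \right)} = \left(-14 - \left(\left(-7 - 10\right) + 1\right)\right)^{2} = \left(-14 - \left(-17 + 1\right)\right)^{2} = \left(-14 - -16\right)^{2} = \left(-14 + 16\right)^{2} = 2^{2} = 4$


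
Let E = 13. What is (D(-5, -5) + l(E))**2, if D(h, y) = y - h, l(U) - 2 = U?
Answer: 225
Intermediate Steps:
l(U) = 2 + U
(D(-5, -5) + l(E))**2 = ((-5 - 1*(-5)) + (2 + 13))**2 = ((-5 + 5) + 15)**2 = (0 + 15)**2 = 15**2 = 225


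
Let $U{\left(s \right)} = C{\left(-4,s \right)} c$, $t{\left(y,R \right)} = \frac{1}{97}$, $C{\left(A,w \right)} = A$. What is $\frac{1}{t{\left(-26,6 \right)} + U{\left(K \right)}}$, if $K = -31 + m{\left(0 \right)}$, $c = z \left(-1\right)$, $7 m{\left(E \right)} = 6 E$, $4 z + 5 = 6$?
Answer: $\frac{97}{98} \approx 0.9898$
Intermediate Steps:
$z = \frac{1}{4}$ ($z = - \frac{5}{4} + \frac{1}{4} \cdot 6 = - \frac{5}{4} + \frac{3}{2} = \frac{1}{4} \approx 0.25$)
$m{\left(E \right)} = \frac{6 E}{7}$
$t{\left(y,R \right)} = \frac{1}{97}$
$c = - \frac{1}{4}$ ($c = \frac{1}{4} \left(-1\right) = - \frac{1}{4} \approx -0.25$)
$K = -31$ ($K = -31 + \frac{6}{7} \cdot 0 = -31 + 0 = -31$)
$U{\left(s \right)} = 1$ ($U{\left(s \right)} = \left(-4\right) \left(- \frac{1}{4}\right) = 1$)
$\frac{1}{t{\left(-26,6 \right)} + U{\left(K \right)}} = \frac{1}{\frac{1}{97} + 1} = \frac{1}{\frac{98}{97}} = \frac{97}{98}$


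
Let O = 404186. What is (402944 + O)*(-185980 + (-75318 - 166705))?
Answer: -345454061390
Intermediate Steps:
(402944 + O)*(-185980 + (-75318 - 166705)) = (402944 + 404186)*(-185980 + (-75318 - 166705)) = 807130*(-185980 - 242023) = 807130*(-428003) = -345454061390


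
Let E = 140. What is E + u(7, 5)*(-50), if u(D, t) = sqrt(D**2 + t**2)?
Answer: 140 - 50*sqrt(74) ≈ -290.12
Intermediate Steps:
E + u(7, 5)*(-50) = 140 + sqrt(7**2 + 5**2)*(-50) = 140 + sqrt(49 + 25)*(-50) = 140 + sqrt(74)*(-50) = 140 - 50*sqrt(74)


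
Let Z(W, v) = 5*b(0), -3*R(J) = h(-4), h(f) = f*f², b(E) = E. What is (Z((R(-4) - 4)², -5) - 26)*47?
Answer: -1222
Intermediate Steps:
h(f) = f³
R(J) = 64/3 (R(J) = -⅓*(-4)³ = -⅓*(-64) = 64/3)
Z(W, v) = 0 (Z(W, v) = 5*0 = 0)
(Z((R(-4) - 4)², -5) - 26)*47 = (0 - 26)*47 = -26*47 = -1222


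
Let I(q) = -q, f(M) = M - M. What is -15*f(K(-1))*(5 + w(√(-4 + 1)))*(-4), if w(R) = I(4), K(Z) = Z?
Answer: 0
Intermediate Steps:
f(M) = 0
w(R) = -4 (w(R) = -1*4 = -4)
-15*f(K(-1))*(5 + w(√(-4 + 1)))*(-4) = -0*(5 - 4)*(-4) = -0*(-4) = -15*0*(-4) = 0*(-4) = 0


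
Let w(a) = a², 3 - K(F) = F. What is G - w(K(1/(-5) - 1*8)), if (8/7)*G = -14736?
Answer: -325486/25 ≈ -13019.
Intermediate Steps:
K(F) = 3 - F
G = -12894 (G = (7/8)*(-14736) = -12894)
G - w(K(1/(-5) - 1*8)) = -12894 - (3 - (1/(-5) - 1*8))² = -12894 - (3 - (-⅕ - 8))² = -12894 - (3 - 1*(-41/5))² = -12894 - (3 + 41/5)² = -12894 - (56/5)² = -12894 - 1*3136/25 = -12894 - 3136/25 = -325486/25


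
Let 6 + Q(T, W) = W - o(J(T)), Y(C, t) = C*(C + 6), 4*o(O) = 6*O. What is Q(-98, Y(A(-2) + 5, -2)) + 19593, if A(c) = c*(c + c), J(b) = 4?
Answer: 19828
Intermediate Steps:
A(c) = 2*c² (A(c) = c*(2*c) = 2*c²)
o(O) = 3*O/2 (o(O) = (6*O)/4 = 3*O/2)
Y(C, t) = C*(6 + C)
Q(T, W) = -12 + W (Q(T, W) = -6 + (W - 3*4/2) = -6 + (W - 1*6) = -6 + (W - 6) = -6 + (-6 + W) = -12 + W)
Q(-98, Y(A(-2) + 5, -2)) + 19593 = (-12 + (2*(-2)² + 5)*(6 + (2*(-2)² + 5))) + 19593 = (-12 + (2*4 + 5)*(6 + (2*4 + 5))) + 19593 = (-12 + (8 + 5)*(6 + (8 + 5))) + 19593 = (-12 + 13*(6 + 13)) + 19593 = (-12 + 13*19) + 19593 = (-12 + 247) + 19593 = 235 + 19593 = 19828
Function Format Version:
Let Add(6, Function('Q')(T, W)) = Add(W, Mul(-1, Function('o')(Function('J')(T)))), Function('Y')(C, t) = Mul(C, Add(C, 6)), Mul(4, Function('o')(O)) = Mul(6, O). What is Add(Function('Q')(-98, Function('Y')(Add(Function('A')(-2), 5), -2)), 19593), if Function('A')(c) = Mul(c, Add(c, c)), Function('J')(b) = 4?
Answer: 19828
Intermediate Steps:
Function('A')(c) = Mul(2, Pow(c, 2)) (Function('A')(c) = Mul(c, Mul(2, c)) = Mul(2, Pow(c, 2)))
Function('o')(O) = Mul(Rational(3, 2), O) (Function('o')(O) = Mul(Rational(1, 4), Mul(6, O)) = Mul(Rational(3, 2), O))
Function('Y')(C, t) = Mul(C, Add(6, C))
Function('Q')(T, W) = Add(-12, W) (Function('Q')(T, W) = Add(-6, Add(W, Mul(-1, Mul(Rational(3, 2), 4)))) = Add(-6, Add(W, Mul(-1, 6))) = Add(-6, Add(W, -6)) = Add(-6, Add(-6, W)) = Add(-12, W))
Add(Function('Q')(-98, Function('Y')(Add(Function('A')(-2), 5), -2)), 19593) = Add(Add(-12, Mul(Add(Mul(2, Pow(-2, 2)), 5), Add(6, Add(Mul(2, Pow(-2, 2)), 5)))), 19593) = Add(Add(-12, Mul(Add(Mul(2, 4), 5), Add(6, Add(Mul(2, 4), 5)))), 19593) = Add(Add(-12, Mul(Add(8, 5), Add(6, Add(8, 5)))), 19593) = Add(Add(-12, Mul(13, Add(6, 13))), 19593) = Add(Add(-12, Mul(13, 19)), 19593) = Add(Add(-12, 247), 19593) = Add(235, 19593) = 19828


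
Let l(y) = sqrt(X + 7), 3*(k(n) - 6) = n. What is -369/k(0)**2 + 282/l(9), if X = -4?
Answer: -41/4 + 94*sqrt(3) ≈ 152.56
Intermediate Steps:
k(n) = 6 + n/3
l(y) = sqrt(3) (l(y) = sqrt(-4 + 7) = sqrt(3))
-369/k(0)**2 + 282/l(9) = -369/(6 + (1/3)*0)**2 + 282/(sqrt(3)) = -369/(6 + 0)**2 + 282*(sqrt(3)/3) = -369/(6**2) + 94*sqrt(3) = -369/36 + 94*sqrt(3) = -369*1/36 + 94*sqrt(3) = -41/4 + 94*sqrt(3)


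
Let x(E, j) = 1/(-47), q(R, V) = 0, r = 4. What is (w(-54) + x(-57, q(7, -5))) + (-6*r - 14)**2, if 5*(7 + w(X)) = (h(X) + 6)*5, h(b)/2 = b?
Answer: 62744/47 ≈ 1335.0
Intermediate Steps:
h(b) = 2*b
x(E, j) = -1/47
w(X) = -1 + 2*X (w(X) = -7 + ((2*X + 6)*5)/5 = -7 + ((6 + 2*X)*5)/5 = -7 + (30 + 10*X)/5 = -7 + (6 + 2*X) = -1 + 2*X)
(w(-54) + x(-57, q(7, -5))) + (-6*r - 14)**2 = ((-1 + 2*(-54)) - 1/47) + (-6*4 - 14)**2 = ((-1 - 108) - 1/47) + (-24 - 14)**2 = (-109 - 1/47) + (-38)**2 = -5124/47 + 1444 = 62744/47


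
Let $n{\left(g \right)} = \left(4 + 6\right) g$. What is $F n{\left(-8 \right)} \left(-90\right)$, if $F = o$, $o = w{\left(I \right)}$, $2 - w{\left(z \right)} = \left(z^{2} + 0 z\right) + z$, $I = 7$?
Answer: $-388800$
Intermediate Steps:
$w{\left(z \right)} = 2 - z - z^{2}$ ($w{\left(z \right)} = 2 - \left(\left(z^{2} + 0 z\right) + z\right) = 2 - \left(\left(z^{2} + 0\right) + z\right) = 2 - \left(z^{2} + z\right) = 2 - \left(z + z^{2}\right) = 2 - z - z^{2}$)
$o = -54$ ($o = 2 - 7 - 7^{2} = 2 - 7 - 49 = -54$)
$n{\left(g \right)} = 10 g$
$F = -54$
$F n{\left(-8 \right)} \left(-90\right) = - 54 \cdot 10 \left(-8\right) \left(-90\right) = \left(-54\right) \left(-80\right) \left(-90\right) = 4320 \left(-90\right) = -388800$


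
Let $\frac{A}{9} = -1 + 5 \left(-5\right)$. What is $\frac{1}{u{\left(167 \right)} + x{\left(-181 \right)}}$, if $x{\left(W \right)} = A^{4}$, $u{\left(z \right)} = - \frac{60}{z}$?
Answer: $\frac{167}{500702662452} \approx 3.3353 \cdot 10^{-10}$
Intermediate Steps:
$A = -234$ ($A = 9 \left(-1 + 5 \left(-5\right)\right) = 9 \left(-1 - 25\right) = 9 \left(-26\right) = -234$)
$x{\left(W \right)} = 2998219536$ ($x{\left(W \right)} = \left(-234\right)^{4} = 2998219536$)
$\frac{1}{u{\left(167 \right)} + x{\left(-181 \right)}} = \frac{1}{- \frac{60}{167} + 2998219536} = \frac{1}{\frac{500702662452}{167}} = \frac{167}{500702662452}$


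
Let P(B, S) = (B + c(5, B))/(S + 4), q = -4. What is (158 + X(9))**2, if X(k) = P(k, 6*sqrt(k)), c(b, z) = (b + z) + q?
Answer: 12215025/484 ≈ 25238.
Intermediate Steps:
c(b, z) = -4 + b + z (c(b, z) = (b + z) - 4 = -4 + b + z)
P(B, S) = (1 + 2*B)/(4 + S) (P(B, S) = (B + (-4 + 5 + B))/(S + 4) = (B + (1 + B))/(4 + S) = (1 + 2*B)/(4 + S))
X(k) = (1 + 2*k)/(4 + 6*sqrt(k))
(158 + X(9))**2 = (158 + (1 + 2*9)/(2*(2 + 3*sqrt(9))))**2 = (158 + (1 + 18)/(2*(2 + 3*3)))**2 = (158 + (1/2)*19/(2 + 9))**2 = (158 + (1/2)*19/11)**2 = (158 + (1/2)*(1/11)*19)**2 = (158 + 19/22)**2 = (3495/22)**2 = 12215025/484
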